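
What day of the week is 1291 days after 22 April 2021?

Sunday

Apr 22, 2021 is a Thursday.
1291 mod 7 = 3, so 1291 days after a Thursday is Thursday + 3 = Sunday.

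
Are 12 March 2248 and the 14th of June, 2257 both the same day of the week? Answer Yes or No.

Yes

From Mar 12, 2248 to Jun 14, 2257 is 3381 days.
3381 mod 7 = 0, so they are the same weekday.
(Mar 12, 2248 is a Sunday; Jun 14, 2257 is a Sunday.)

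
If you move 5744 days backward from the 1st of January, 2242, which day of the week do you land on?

Jan 1, 2242 is a Saturday.
5744 mod 7 = 4, so 5744 days before a Saturday is Saturday − 4 = Tuesday.

Tuesday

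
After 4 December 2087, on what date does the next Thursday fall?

December 11, 2087

Dec 4, 2087 is a Thursday.
From Thursday to the next Thursday is 7 days.
Dec 4, 2087 + 7 = Dec 11, 2087.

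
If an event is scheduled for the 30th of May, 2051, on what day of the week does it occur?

Doomsday rule: the anchor day for the 2000s is Tuesday. For year 51: 51÷12 = 4 r 3, and 3÷4 = 0, so 4+3+0 = 7.
Tuesday + 7 ≡ Tuesday — that's 2051's doomsday.
In May the doomsday date is May 9.
May 30 is 21 days after May 9; 21 mod 7 = 0, so Tuesday + 0 = Tuesday.

Tuesday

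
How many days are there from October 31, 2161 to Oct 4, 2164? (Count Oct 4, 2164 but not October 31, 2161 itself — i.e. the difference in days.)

1069

Oct 31, 2161 → Oct 31, 2162: 365 days.
Oct 31, 2162 → Oct 31, 2163: 365 days.
Oct 31, 2163 → Nov 30, 2163: 30 days (October has 31).
Nov 30, 2163 → Dec 30, 2163: 30 days (November has 30).
Dec 30, 2163 → Jan 30, 2164: 31 days (December has 31).
Jan 30, 2164 → Feb 29, 2164: 30 days (January has 31).
Feb 29, 2164 → Mar 29, 2164: 29 days (February has 29).
Mar 29, 2164 → Apr 29, 2164: 31 days (March has 31).
Apr 29, 2164 → May 29, 2164: 30 days (April has 30).
May 29, 2164 → Jun 29, 2164: 31 days (May has 31).
Jun 29, 2164 → Jul 29, 2164: 30 days (June has 30).
Jul 29, 2164 → Aug 29, 2164: 31 days (July has 31).
Aug 29, 2164 → Sep 29, 2164: 31 days (August has 31).
Sep 29, 2164 → Oct 4, 2164: 5 days.
Total: 1069 days.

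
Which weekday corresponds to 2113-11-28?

Tuesday

Doomsday rule: the anchor day for the 2100s is Sunday. For year 13: 13÷12 = 1 r 1, and 1÷4 = 0, so 1+1+0 = 2.
Sunday + 2 ≡ Tuesday — that's 2113's doomsday.
In November the doomsday date is Nov 7.
Nov 28 is 21 days after Nov 7; 21 mod 7 = 0, so Tuesday + 0 = Tuesday.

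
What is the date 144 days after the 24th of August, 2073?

Aug has 31 days: +8 → Sep 1, 2073 (136 left).
Sep has 30 days: +30 → Oct 1, 2073 (106 left).
Oct has 31 days: +31 → Nov 1, 2073 (75 left).
Nov has 30 days: +30 → Dec 1, 2073 (45 left).
Dec has 31 days: +31 → Jan 1, 2074 (14 left).
+14 → Jan 15, 2074.

January 15, 2074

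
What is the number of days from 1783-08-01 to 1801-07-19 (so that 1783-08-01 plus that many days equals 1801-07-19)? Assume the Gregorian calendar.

Aug 1, 1783 → Aug 1, 1784: 366 days (Feb 29, 1784 is in that span).
Aug 1, 1784 → Aug 1, 1785: 365 days.
Aug 1, 1785 → Aug 1, 1786: 365 days.
Aug 1, 1786 → Aug 1, 1787: 365 days.
Aug 1, 1787 → Aug 1, 1788: 366 days (Feb 29, 1788 is in that span).
Aug 1, 1788 → Aug 1, 1789: 365 days.
Aug 1, 1789 → Aug 1, 1790: 365 days.
Aug 1, 1790 → Aug 1, 1791: 365 days.
Aug 1, 1791 → Aug 1, 1792: 366 days (Feb 29, 1792 is in that span).
Aug 1, 1792 → Aug 1, 1793: 365 days.
Aug 1, 1793 → Aug 1, 1794: 365 days.
Aug 1, 1794 → Aug 1, 1795: 365 days.
Aug 1, 1795 → Aug 1, 1796: 366 days (Feb 29, 1796 is in that span).
Aug 1, 1796 → Aug 1, 1797: 365 days.
Aug 1, 1797 → Aug 1, 1798: 365 days.
Aug 1, 1798 → Aug 1, 1799: 365 days.
Aug 1, 1799 → Aug 1, 1800: 365 days.
Aug 1, 1800 → Sep 1, 1800: 31 days (August has 31).
Sep 1, 1800 → Oct 1, 1800: 30 days (September has 30).
Oct 1, 1800 → Nov 1, 1800: 31 days (October has 31).
Nov 1, 1800 → Dec 1, 1800: 30 days (November has 30).
Dec 1, 1800 → Jan 1, 1801: 31 days (December has 31).
Jan 1, 1801 → Feb 1, 1801: 31 days (January has 31).
Feb 1, 1801 → Mar 1, 1801: 28 days (February has 28).
Mar 1, 1801 → Apr 1, 1801: 31 days (March has 31).
Apr 1, 1801 → May 1, 1801: 30 days (April has 30).
May 1, 1801 → Jun 1, 1801: 31 days (May has 31).
Jun 1, 1801 → Jul 1, 1801: 30 days (June has 30).
Jul 1, 1801 → Jul 19, 1801: 18 days.
Total: 6561 days.

6561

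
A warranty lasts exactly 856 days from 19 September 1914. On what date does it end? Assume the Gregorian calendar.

+365 (one year) → Sep 19, 1915 (491 left).
+366 (one year; includes Feb 29, 1916) → Sep 19, 1916 (125 left).
Sep has 30 days: +12 → Oct 1, 1916 (113 left).
Oct has 31 days: +31 → Nov 1, 1916 (82 left).
Nov has 30 days: +30 → Dec 1, 1916 (52 left).
Dec has 31 days: +31 → Jan 1, 1917 (21 left).
+21 → Jan 22, 1917.

January 22, 1917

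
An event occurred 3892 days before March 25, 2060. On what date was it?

July 29, 2049

−366 (one year; includes Feb 29, 2060) → Mar 25, 2059 (3526 left).
−365 (one year) → Mar 25, 2058 (3161 left).
−365 (one year) → Mar 25, 2057 (2796 left).
−365 (one year) → Mar 25, 2056 (2431 left).
−366 (one year; includes Feb 29, 2056) → Mar 25, 2055 (2065 left).
−365 (one year) → Mar 25, 2054 (1700 left).
−365 (one year) → Mar 25, 2053 (1335 left).
−365 (one year) → Mar 25, 2052 (970 left).
−366 (one year; includes Feb 29, 2052) → Mar 25, 2051 (604 left).
−365 (one year) → Mar 25, 2050 (239 left).
−25 → Feb 28, 2050 (end of Feb, 28 days; 214 left).
−28 → Jan 31, 2050 (end of Jan, 31 days; 186 left).
−31 → Dec 31, 2049 (end of Dec, 31 days; 155 left).
−31 → Nov 30, 2049 (end of Nov, 30 days; 124 left).
−30 → Oct 31, 2049 (end of Oct, 31 days; 94 left).
−31 → Sep 30, 2049 (end of Sep, 30 days; 63 left).
−30 → Aug 31, 2049 (end of Aug, 31 days; 33 left).
−31 → Jul 31, 2049 (end of Jul, 31 days; 2 left).
−2 → Jul 29, 2049.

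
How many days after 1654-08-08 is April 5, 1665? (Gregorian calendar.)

3893

Aug 8, 1654 → Aug 8, 1655: 365 days.
Aug 8, 1655 → Aug 8, 1656: 366 days (Feb 29, 1656 is in that span).
Aug 8, 1656 → Aug 8, 1657: 365 days.
Aug 8, 1657 → Aug 8, 1658: 365 days.
Aug 8, 1658 → Aug 8, 1659: 365 days.
Aug 8, 1659 → Aug 8, 1660: 366 days (Feb 29, 1660 is in that span).
Aug 8, 1660 → Aug 8, 1661: 365 days.
Aug 8, 1661 → Aug 8, 1662: 365 days.
Aug 8, 1662 → Aug 8, 1663: 365 days.
Aug 8, 1663 → Aug 8, 1664: 366 days (Feb 29, 1664 is in that span).
Aug 8, 1664 → Sep 8, 1664: 31 days (August has 31).
Sep 8, 1664 → Oct 8, 1664: 30 days (September has 30).
Oct 8, 1664 → Nov 8, 1664: 31 days (October has 31).
Nov 8, 1664 → Dec 8, 1664: 30 days (November has 30).
Dec 8, 1664 → Jan 8, 1665: 31 days (December has 31).
Jan 8, 1665 → Feb 8, 1665: 31 days (January has 31).
Feb 8, 1665 → Mar 8, 1665: 28 days (February has 28).
Mar 8, 1665 → Apr 5, 1665: 28 days.
Total: 3893 days.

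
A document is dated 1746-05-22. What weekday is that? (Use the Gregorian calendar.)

Sunday

Doomsday rule: the anchor day for the 1700s is Sunday. For year 46: 46÷12 = 3 r 10, and 10÷4 = 2, so 3+10+2 = 15.
Sunday + 15 ≡ Monday — that's 1746's doomsday.
In May the doomsday date is May 9.
May 22 is 13 days after May 9; 13 mod 7 = 6, so Monday + 6 = Sunday.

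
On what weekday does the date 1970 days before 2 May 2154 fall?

First find the weekday of May 2, 2154. Doomsday rule: the anchor day for the 2100s is Sunday. For year 54: 54÷12 = 4 r 6, and 6÷4 = 1, so 4+6+1 = 11.
Sunday + 11 ≡ Thursday — that's 2154's doomsday.
In May the doomsday date is May 9.
May 2 is 7 days before May 9; 7 mod 7 = 0, so Thursday − 0 = Thursday.
1970 mod 7 = 3, so 1970 days before a Thursday is Thursday − 3 = Monday.

Monday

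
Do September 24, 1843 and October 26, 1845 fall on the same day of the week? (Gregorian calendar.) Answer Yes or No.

From Sep 24, 1843 to Oct 26, 1845 is 763 days.
763 mod 7 = 0, so they are the same weekday.
(Sep 24, 1843 is a Sunday; Oct 26, 1845 is a Sunday.)

Yes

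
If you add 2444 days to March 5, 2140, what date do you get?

November 13, 2146

+365 (one year) → Mar 5, 2141 (2079 left).
+365 (one year) → Mar 5, 2142 (1714 left).
+365 (one year) → Mar 5, 2143 (1349 left).
+366 (one year; includes Feb 29, 2144) → Mar 5, 2144 (983 left).
+365 (one year) → Mar 5, 2145 (618 left).
+365 (one year) → Mar 5, 2146 (253 left).
Mar has 31 days: +27 → Apr 1, 2146 (226 left).
Apr has 30 days: +30 → May 1, 2146 (196 left).
May has 31 days: +31 → Jun 1, 2146 (165 left).
Jun has 30 days: +30 → Jul 1, 2146 (135 left).
Jul has 31 days: +31 → Aug 1, 2146 (104 left).
Aug has 31 days: +31 → Sep 1, 2146 (73 left).
Sep has 30 days: +30 → Oct 1, 2146 (43 left).
Oct has 31 days: +31 → Nov 1, 2146 (12 left).
+12 → Nov 13, 2146.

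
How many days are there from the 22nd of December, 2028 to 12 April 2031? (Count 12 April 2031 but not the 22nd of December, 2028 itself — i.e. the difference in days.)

Dec 22, 2028 → Dec 22, 2029: 365 days.
Dec 22, 2029 → Dec 22, 2030: 365 days.
Dec 22, 2030 → Jan 22, 2031: 31 days (December has 31).
Jan 22, 2031 → Feb 22, 2031: 31 days (January has 31).
Feb 22, 2031 → Mar 22, 2031: 28 days (February has 28).
Mar 22, 2031 → Apr 12, 2031: 21 days.
Total: 841 days.

841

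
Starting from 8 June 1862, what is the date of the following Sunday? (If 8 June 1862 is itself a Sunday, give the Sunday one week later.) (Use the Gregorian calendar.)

Jun 8, 1862 is a Sunday.
From Sunday to the next Sunday is 7 days.
Jun 8, 1862 + 7 = Jun 15, 1862.

June 15, 1862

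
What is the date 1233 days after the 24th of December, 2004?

+365 (one year) → Dec 24, 2005 (868 left).
+365 (one year) → Dec 24, 2006 (503 left).
+365 (one year) → Dec 24, 2007 (138 left).
Dec has 31 days: +8 → Jan 1, 2008 (130 left).
Jan has 31 days: +31 → Feb 1, 2008 (99 left).
Feb has 29 days: +29 → Mar 1, 2008 (70 left).
Mar has 31 days: +31 → Apr 1, 2008 (39 left).
Apr has 30 days: +30 → May 1, 2008 (9 left).
+9 → May 10, 2008.

May 10, 2008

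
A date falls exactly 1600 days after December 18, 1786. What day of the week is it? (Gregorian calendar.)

Friday

First find the weekday of Dec 18, 1786. Doomsday rule: the anchor day for the 1700s is Sunday. For year 86: 86÷12 = 7 r 2, and 2÷4 = 0, so 7+2+0 = 9.
Sunday + 9 ≡ Tuesday — that's 1786's doomsday.
In December the doomsday date is Dec 12.
Dec 18 is 6 days after Dec 12; 6 mod 7 = 6, so Tuesday + 6 = Monday.
1600 mod 7 = 4, so 1600 days after a Monday is Monday + 4 = Friday.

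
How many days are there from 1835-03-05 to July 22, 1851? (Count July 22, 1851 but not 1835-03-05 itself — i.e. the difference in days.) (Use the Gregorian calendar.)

Mar 5, 1835 → Mar 5, 1836: 366 days (Feb 29, 1836 is in that span).
Mar 5, 1836 → Mar 5, 1837: 365 days.
Mar 5, 1837 → Mar 5, 1838: 365 days.
Mar 5, 1838 → Mar 5, 1839: 365 days.
Mar 5, 1839 → Mar 5, 1840: 366 days (Feb 29, 1840 is in that span).
Mar 5, 1840 → Mar 5, 1841: 365 days.
Mar 5, 1841 → Mar 5, 1842: 365 days.
Mar 5, 1842 → Mar 5, 1843: 365 days.
Mar 5, 1843 → Mar 5, 1844: 366 days (Feb 29, 1844 is in that span).
Mar 5, 1844 → Mar 5, 1845: 365 days.
Mar 5, 1845 → Mar 5, 1846: 365 days.
Mar 5, 1846 → Mar 5, 1847: 365 days.
Mar 5, 1847 → Mar 5, 1848: 366 days (Feb 29, 1848 is in that span).
Mar 5, 1848 → Mar 5, 1849: 365 days.
Mar 5, 1849 → Mar 5, 1850: 365 days.
Mar 5, 1850 → Mar 5, 1851: 365 days.
Mar 5, 1851 → Apr 5, 1851: 31 days (March has 31).
Apr 5, 1851 → May 5, 1851: 30 days (April has 30).
May 5, 1851 → Jun 5, 1851: 31 days (May has 31).
Jun 5, 1851 → Jul 5, 1851: 30 days (June has 30).
Jul 5, 1851 → Jul 22, 1851: 17 days.
Total: 5983 days.

5983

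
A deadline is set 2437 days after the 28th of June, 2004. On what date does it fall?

+365 (one year) → Jun 28, 2005 (2072 left).
+365 (one year) → Jun 28, 2006 (1707 left).
+365 (one year) → Jun 28, 2007 (1342 left).
+366 (one year; includes Feb 29, 2008) → Jun 28, 2008 (976 left).
+365 (one year) → Jun 28, 2009 (611 left).
+365 (one year) → Jun 28, 2010 (246 left).
Jun has 30 days: +3 → Jul 1, 2010 (243 left).
Jul has 31 days: +31 → Aug 1, 2010 (212 left).
Aug has 31 days: +31 → Sep 1, 2010 (181 left).
Sep has 30 days: +30 → Oct 1, 2010 (151 left).
Oct has 31 days: +31 → Nov 1, 2010 (120 left).
Nov has 30 days: +30 → Dec 1, 2010 (90 left).
Dec has 31 days: +31 → Jan 1, 2011 (59 left).
Jan has 31 days: +31 → Feb 1, 2011 (28 left).
Feb has 28 days: +28 → Mar 1, 2011 (0 left).

March 1, 2011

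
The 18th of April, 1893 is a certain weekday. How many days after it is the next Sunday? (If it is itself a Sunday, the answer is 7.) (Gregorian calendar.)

Apr 18, 1893 is a Tuesday.
From Tuesday to the next Sunday is 5 days.

5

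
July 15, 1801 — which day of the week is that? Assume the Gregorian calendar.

Wednesday

Doomsday rule: the anchor day for the 1800s is Friday. For year 01: 1÷12 = 0 r 1, and 1÷4 = 0, so 0+1+0 = 1.
Friday + 1 ≡ Saturday — that's 1801's doomsday.
In July the doomsday date is Jul 11.
Jul 15 is 4 days after Jul 11; 4 mod 7 = 4, so Saturday + 4 = Wednesday.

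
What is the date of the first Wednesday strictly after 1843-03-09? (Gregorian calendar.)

Mar 9, 1843 is a Thursday.
From Thursday to the next Wednesday is 6 days.
Mar 9, 1843 + 6 = Mar 15, 1843.

March 15, 1843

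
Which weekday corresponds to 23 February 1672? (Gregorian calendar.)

Tuesday

Doomsday rule: the anchor day for the 1600s is Tuesday. For year 72: 72÷12 = 6 r 0, and 0÷4 = 0, so 6+0+0 = 6.
Tuesday + 6 ≡ Monday — that's 1672's doomsday.
In February the doomsday date is Feb 29 (1672 is a leap year (divisible by 4)).
Feb 23 is 6 days before Feb 29; 6 mod 7 = 6, so Monday − 6 = Tuesday.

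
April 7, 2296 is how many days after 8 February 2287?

Feb 8, 2287 → Feb 8, 2288: 365 days.
Feb 8, 2288 → Feb 8, 2289: 366 days (Feb 29, 2288 is in that span).
Feb 8, 2289 → Feb 8, 2290: 365 days.
Feb 8, 2290 → Feb 8, 2291: 365 days.
Feb 8, 2291 → Feb 8, 2292: 365 days.
Feb 8, 2292 → Feb 8, 2293: 366 days (Feb 29, 2292 is in that span).
Feb 8, 2293 → Feb 8, 2294: 365 days.
Feb 8, 2294 → Feb 8, 2295: 365 days.
Feb 8, 2295 → Feb 8, 2296: 365 days.
Feb 8, 2296 → Mar 8, 2296: 29 days (February has 29).
Mar 8, 2296 → Apr 7, 2296: 30 days.
Total: 3346 days.

3346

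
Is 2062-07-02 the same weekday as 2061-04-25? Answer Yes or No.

From Apr 25, 2061 to Jul 2, 2062 is 433 days.
433 mod 7 = 6, so they are different weekdays.
(Apr 25, 2061 is a Monday; Jul 2, 2062 is a Sunday.)

No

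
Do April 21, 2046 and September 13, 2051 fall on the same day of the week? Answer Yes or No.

No

From Apr 21, 2046 to Sep 13, 2051 is 1971 days.
1971 mod 7 = 4, so they are different weekdays.
(Apr 21, 2046 is a Saturday; Sep 13, 2051 is a Wednesday.)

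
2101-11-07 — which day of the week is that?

Doomsday rule: the anchor day for the 2100s is Sunday. For year 01: 1÷12 = 0 r 1, and 1÷4 = 0, so 0+1+0 = 1.
Sunday + 1 ≡ Monday — that's 2101's doomsday.
In November the doomsday date is Nov 7.
Nov 7 is the doomsday itself: Monday.

Monday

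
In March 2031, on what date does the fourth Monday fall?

March 24, 2031

March 1, 2031 is a Saturday.
The first Monday is therefore March 3 (2 days later).
The fourth Monday is 3 + 3×7 = March 24.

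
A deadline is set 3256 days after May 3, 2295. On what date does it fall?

April 2, 2304

+366 (one year; includes Feb 29, 2296) → May 3, 2296 (2890 left).
+365 (one year) → May 3, 2297 (2525 left).
+365 (one year) → May 3, 2298 (2160 left).
+365 (one year) → May 3, 2299 (1795 left).
+365 (one year) → May 3, 2300 (1430 left).
+365 (one year) → May 3, 2301 (1065 left).
+365 (one year) → May 3, 2302 (700 left).
+365 (one year) → May 3, 2303 (335 left).
May has 31 days: +29 → Jun 1, 2303 (306 left).
Jun has 30 days: +30 → Jul 1, 2303 (276 left).
Jul has 31 days: +31 → Aug 1, 2303 (245 left).
Aug has 31 days: +31 → Sep 1, 2303 (214 left).
Sep has 30 days: +30 → Oct 1, 2303 (184 left).
Oct has 31 days: +31 → Nov 1, 2303 (153 left).
Nov has 30 days: +30 → Dec 1, 2303 (123 left).
Dec has 31 days: +31 → Jan 1, 2304 (92 left).
Jan has 31 days: +31 → Feb 1, 2304 (61 left).
Feb has 29 days: +29 → Mar 1, 2304 (32 left).
Mar has 31 days: +31 → Apr 1, 2304 (1 left).
+1 → Apr 2, 2304.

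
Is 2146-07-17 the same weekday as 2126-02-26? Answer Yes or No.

From Feb 26, 2126 to Jul 17, 2146 is 7446 days.
7446 mod 7 = 5, so they are different weekdays.
(Feb 26, 2126 is a Tuesday; Jul 17, 2146 is a Sunday.)

No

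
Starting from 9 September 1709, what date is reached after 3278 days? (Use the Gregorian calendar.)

August 31, 1718

+365 (one year) → Sep 9, 1710 (2913 left).
+365 (one year) → Sep 9, 1711 (2548 left).
+366 (one year; includes Feb 29, 1712) → Sep 9, 1712 (2182 left).
+365 (one year) → Sep 9, 1713 (1817 left).
+365 (one year) → Sep 9, 1714 (1452 left).
+365 (one year) → Sep 9, 1715 (1087 left).
+366 (one year; includes Feb 29, 1716) → Sep 9, 1716 (721 left).
+365 (one year) → Sep 9, 1717 (356 left).
Sep has 30 days: +22 → Oct 1, 1717 (334 left).
Oct has 31 days: +31 → Nov 1, 1717 (303 left).
Nov has 30 days: +30 → Dec 1, 1717 (273 left).
Dec has 31 days: +31 → Jan 1, 1718 (242 left).
Jan has 31 days: +31 → Feb 1, 1718 (211 left).
Feb has 28 days: +28 → Mar 1, 1718 (183 left).
Mar has 31 days: +31 → Apr 1, 1718 (152 left).
Apr has 30 days: +30 → May 1, 1718 (122 left).
May has 31 days: +31 → Jun 1, 1718 (91 left).
Jun has 30 days: +30 → Jul 1, 1718 (61 left).
Jul has 31 days: +31 → Aug 1, 1718 (30 left).
+30 → Aug 31, 1718.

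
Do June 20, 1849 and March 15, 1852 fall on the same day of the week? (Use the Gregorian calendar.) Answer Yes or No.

No

From Jun 20, 1849 to Mar 15, 1852 is 999 days.
999 mod 7 = 5, so they are different weekdays.
(Jun 20, 1849 is a Wednesday; Mar 15, 1852 is a Monday.)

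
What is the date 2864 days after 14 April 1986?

+365 (one year) → Apr 14, 1987 (2499 left).
+366 (one year; includes Feb 29, 1988) → Apr 14, 1988 (2133 left).
+365 (one year) → Apr 14, 1989 (1768 left).
+365 (one year) → Apr 14, 1990 (1403 left).
+365 (one year) → Apr 14, 1991 (1038 left).
+366 (one year; includes Feb 29, 1992) → Apr 14, 1992 (672 left).
+365 (one year) → Apr 14, 1993 (307 left).
Apr has 30 days: +17 → May 1, 1993 (290 left).
May has 31 days: +31 → Jun 1, 1993 (259 left).
Jun has 30 days: +30 → Jul 1, 1993 (229 left).
Jul has 31 days: +31 → Aug 1, 1993 (198 left).
Aug has 31 days: +31 → Sep 1, 1993 (167 left).
Sep has 30 days: +30 → Oct 1, 1993 (137 left).
Oct has 31 days: +31 → Nov 1, 1993 (106 left).
Nov has 30 days: +30 → Dec 1, 1993 (76 left).
Dec has 31 days: +31 → Jan 1, 1994 (45 left).
Jan has 31 days: +31 → Feb 1, 1994 (14 left).
+14 → Feb 15, 1994.

February 15, 1994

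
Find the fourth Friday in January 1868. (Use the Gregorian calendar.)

January 24, 1868

January 1, 1868 is a Wednesday.
The first Friday is therefore January 3 (2 days later).
The fourth Friday is 3 + 3×7 = January 24.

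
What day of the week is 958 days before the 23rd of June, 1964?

First find the weekday of Jun 23, 1964. Doomsday rule: the anchor day for the 1900s is Wednesday. For year 64: 64÷12 = 5 r 4, and 4÷4 = 1, so 5+4+1 = 10.
Wednesday + 10 ≡ Saturday — that's 1964's doomsday.
In June the doomsday date is Jun 6.
Jun 23 is 17 days after Jun 6; 17 mod 7 = 3, so Saturday + 3 = Tuesday.
958 mod 7 = 6, so 958 days before a Tuesday is Tuesday − 6 = Wednesday.

Wednesday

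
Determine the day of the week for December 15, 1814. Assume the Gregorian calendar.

Doomsday rule: the anchor day for the 1800s is Friday. For year 14: 14÷12 = 1 r 2, and 2÷4 = 0, so 1+2+0 = 3.
Friday + 3 ≡ Monday — that's 1814's doomsday.
In December the doomsday date is Dec 12.
Dec 15 is 3 days after Dec 12; 3 mod 7 = 3, so Monday + 3 = Thursday.

Thursday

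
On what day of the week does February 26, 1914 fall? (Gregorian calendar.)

Doomsday rule: the anchor day for the 1900s is Wednesday. For year 14: 14÷12 = 1 r 2, and 2÷4 = 0, so 1+2+0 = 3.
Wednesday + 3 ≡ Saturday — that's 1914's doomsday.
In February the doomsday date is Feb 28 (1914 is not a leap year).
Feb 26 is 2 days before Feb 28; 2 mod 7 = 2, so Saturday − 2 = Thursday.

Thursday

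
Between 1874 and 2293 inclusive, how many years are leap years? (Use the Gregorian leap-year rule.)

Multiples of 4 in [1874,2293]: 105.
Of those, multiples of 100: 4 (not leap unless ÷400).
Multiples of 400: 1.
Leap years = 105 − 4 + 1 = 102.

102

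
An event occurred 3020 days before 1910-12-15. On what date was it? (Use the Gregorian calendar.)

September 8, 1902

−365 (one year) → Dec 15, 1909 (2655 left).
−365 (one year) → Dec 15, 1908 (2290 left).
−366 (one year; includes Feb 29, 1908) → Dec 15, 1907 (1924 left).
−365 (one year) → Dec 15, 1906 (1559 left).
−365 (one year) → Dec 15, 1905 (1194 left).
−365 (one year) → Dec 15, 1904 (829 left).
−366 (one year; includes Feb 29, 1904) → Dec 15, 1903 (463 left).
−365 (one year) → Dec 15, 1902 (98 left).
−15 → Nov 30, 1902 (end of Nov, 30 days; 83 left).
−30 → Oct 31, 1902 (end of Oct, 31 days; 53 left).
−31 → Sep 30, 1902 (end of Sep, 30 days; 22 left).
−22 → Sep 8, 1902.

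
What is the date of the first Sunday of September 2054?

September 1, 2054 is a Tuesday.
The first Sunday is therefore September 6 (5 days later).

September 6, 2054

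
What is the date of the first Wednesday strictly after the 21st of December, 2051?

Dec 21, 2051 is a Thursday.
From Thursday to the next Wednesday is 6 days.
Dec 21, 2051 + 6 = Dec 27, 2051.

December 27, 2051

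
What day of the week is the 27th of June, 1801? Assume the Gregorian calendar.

Saturday

Doomsday rule: the anchor day for the 1800s is Friday. For year 01: 1÷12 = 0 r 1, and 1÷4 = 0, so 0+1+0 = 1.
Friday + 1 ≡ Saturday — that's 1801's doomsday.
In June the doomsday date is Jun 6.
Jun 27 is 21 days after Jun 6; 21 mod 7 = 0, so Saturday + 0 = Saturday.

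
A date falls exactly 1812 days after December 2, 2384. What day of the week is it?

First find the weekday of Dec 2, 2384. Doomsday rule: the anchor day for the 2300s is Wednesday. For year 84: 84÷12 = 7 r 0, and 0÷4 = 0, so 7+0+0 = 7.
Wednesday + 7 ≡ Wednesday — that's 2384's doomsday.
In December the doomsday date is Dec 12.
Dec 2 is 10 days before Dec 12; 10 mod 7 = 3, so Wednesday − 3 = Sunday.
1812 mod 7 = 6, so 1812 days after a Sunday is Sunday + 6 = Saturday.

Saturday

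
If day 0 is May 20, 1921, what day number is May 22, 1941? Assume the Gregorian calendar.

May 20, 1921 → May 20, 1922: 365 days.
May 20, 1922 → May 20, 1923: 365 days.
May 20, 1923 → May 20, 1924: 366 days (Feb 29, 1924 is in that span).
May 20, 1924 → May 20, 1925: 365 days.
May 20, 1925 → May 20, 1926: 365 days.
May 20, 1926 → May 20, 1927: 365 days.
May 20, 1927 → May 20, 1928: 366 days (Feb 29, 1928 is in that span).
May 20, 1928 → May 20, 1929: 365 days.
May 20, 1929 → May 20, 1930: 365 days.
May 20, 1930 → May 20, 1931: 365 days.
May 20, 1931 → May 20, 1932: 366 days (Feb 29, 1932 is in that span).
May 20, 1932 → May 20, 1933: 365 days.
May 20, 1933 → May 20, 1934: 365 days.
May 20, 1934 → May 20, 1935: 365 days.
May 20, 1935 → May 20, 1936: 366 days (Feb 29, 1936 is in that span).
May 20, 1936 → May 20, 1937: 365 days.
May 20, 1937 → May 20, 1938: 365 days.
May 20, 1938 → May 20, 1939: 365 days.
May 20, 1939 → May 20, 1940: 366 days (Feb 29, 1940 is in that span).
May 20, 1940 → Jun 20, 1940: 31 days (May has 31).
Jun 20, 1940 → Jul 20, 1940: 30 days (June has 30).
Jul 20, 1940 → Aug 20, 1940: 31 days (July has 31).
Aug 20, 1940 → Sep 20, 1940: 31 days (August has 31).
Sep 20, 1940 → Oct 20, 1940: 30 days (September has 30).
Oct 20, 1940 → Nov 20, 1940: 31 days (October has 31).
Nov 20, 1940 → Dec 20, 1940: 30 days (November has 30).
Dec 20, 1940 → Jan 20, 1941: 31 days (December has 31).
Jan 20, 1941 → Feb 20, 1941: 31 days (January has 31).
Feb 20, 1941 → Mar 20, 1941: 28 days (February has 28).
Mar 20, 1941 → Apr 20, 1941: 31 days (March has 31).
Apr 20, 1941 → May 20, 1941: 30 days (April has 30).
May 20, 1941 → May 22, 1941: 2 days.
Total: 7307 days.

7307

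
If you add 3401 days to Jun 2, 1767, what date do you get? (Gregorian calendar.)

September 23, 1776

+366 (one year; includes Feb 29, 1768) → Jun 2, 1768 (3035 left).
+365 (one year) → Jun 2, 1769 (2670 left).
+365 (one year) → Jun 2, 1770 (2305 left).
+365 (one year) → Jun 2, 1771 (1940 left).
+366 (one year; includes Feb 29, 1772) → Jun 2, 1772 (1574 left).
+365 (one year) → Jun 2, 1773 (1209 left).
+365 (one year) → Jun 2, 1774 (844 left).
+365 (one year) → Jun 2, 1775 (479 left).
+366 (one year; includes Feb 29, 1776) → Jun 2, 1776 (113 left).
Jun has 30 days: +29 → Jul 1, 1776 (84 left).
Jul has 31 days: +31 → Aug 1, 1776 (53 left).
Aug has 31 days: +31 → Sep 1, 1776 (22 left).
+22 → Sep 23, 1776.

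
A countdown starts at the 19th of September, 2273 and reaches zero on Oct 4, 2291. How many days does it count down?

Sep 19, 2273 → Sep 19, 2274: 365 days.
Sep 19, 2274 → Sep 19, 2275: 365 days.
Sep 19, 2275 → Sep 19, 2276: 366 days (Feb 29, 2276 is in that span).
Sep 19, 2276 → Sep 19, 2277: 365 days.
Sep 19, 2277 → Sep 19, 2278: 365 days.
Sep 19, 2278 → Sep 19, 2279: 365 days.
Sep 19, 2279 → Sep 19, 2280: 366 days (Feb 29, 2280 is in that span).
Sep 19, 2280 → Sep 19, 2281: 365 days.
Sep 19, 2281 → Sep 19, 2282: 365 days.
Sep 19, 2282 → Sep 19, 2283: 365 days.
Sep 19, 2283 → Sep 19, 2284: 366 days (Feb 29, 2284 is in that span).
Sep 19, 2284 → Sep 19, 2285: 365 days.
Sep 19, 2285 → Sep 19, 2286: 365 days.
Sep 19, 2286 → Sep 19, 2287: 365 days.
Sep 19, 2287 → Sep 19, 2288: 366 days (Feb 29, 2288 is in that span).
Sep 19, 2288 → Sep 19, 2289: 365 days.
Sep 19, 2289 → Sep 19, 2290: 365 days.
Sep 19, 2290 → Oct 19, 2290: 30 days (September has 30).
Oct 19, 2290 → Nov 19, 2290: 31 days (October has 31).
Nov 19, 2290 → Dec 19, 2290: 30 days (November has 30).
Dec 19, 2290 → Jan 19, 2291: 31 days (December has 31).
Jan 19, 2291 → Feb 19, 2291: 31 days (January has 31).
Feb 19, 2291 → Mar 19, 2291: 28 days (February has 28).
Mar 19, 2291 → Apr 19, 2291: 31 days (March has 31).
Apr 19, 2291 → May 19, 2291: 30 days (April has 30).
May 19, 2291 → Jun 19, 2291: 31 days (May has 31).
Jun 19, 2291 → Jul 19, 2291: 30 days (June has 30).
Jul 19, 2291 → Aug 19, 2291: 31 days (July has 31).
Aug 19, 2291 → Sep 19, 2291: 31 days (August has 31).
Sep 19, 2291 → Oct 4, 2291: 15 days.
Total: 6589 days.

6589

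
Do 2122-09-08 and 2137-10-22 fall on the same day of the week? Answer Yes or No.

Yes

From Sep 8, 2122 to Oct 22, 2137 is 5523 days.
5523 mod 7 = 0, so they are the same weekday.
(Sep 8, 2122 is a Tuesday; Oct 22, 2137 is a Tuesday.)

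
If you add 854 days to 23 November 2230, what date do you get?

March 26, 2233

+365 (one year) → Nov 23, 2231 (489 left).
+366 (one year; includes Feb 29, 2232) → Nov 23, 2232 (123 left).
Nov has 30 days: +8 → Dec 1, 2232 (115 left).
Dec has 31 days: +31 → Jan 1, 2233 (84 left).
Jan has 31 days: +31 → Feb 1, 2233 (53 left).
Feb has 28 days: +28 → Mar 1, 2233 (25 left).
+25 → Mar 26, 2233.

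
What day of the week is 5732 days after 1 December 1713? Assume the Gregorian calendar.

First find the weekday of Dec 1, 1713. Doomsday rule: the anchor day for the 1700s is Sunday. For year 13: 13÷12 = 1 r 1, and 1÷4 = 0, so 1+1+0 = 2.
Sunday + 2 ≡ Tuesday — that's 1713's doomsday.
In December the doomsday date is Dec 12.
Dec 1 is 11 days before Dec 12; 11 mod 7 = 4, so Tuesday − 4 = Friday.
5732 mod 7 = 6, so 5732 days after a Friday is Friday + 6 = Thursday.

Thursday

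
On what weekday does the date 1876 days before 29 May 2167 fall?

First find the weekday of May 29, 2167. Doomsday rule: the anchor day for the 2100s is Sunday. For year 67: 67÷12 = 5 r 7, and 7÷4 = 1, so 5+7+1 = 13.
Sunday + 13 ≡ Saturday — that's 2167's doomsday.
In May the doomsday date is May 9.
May 29 is 20 days after May 9; 20 mod 7 = 6, so Saturday + 6 = Friday.
1876 mod 7 = 0, so 1876 days before a Friday is Friday − 0 = Friday.

Friday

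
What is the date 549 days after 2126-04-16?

October 17, 2127

+365 (one year) → Apr 16, 2127 (184 left).
Apr has 30 days: +15 → May 1, 2127 (169 left).
May has 31 days: +31 → Jun 1, 2127 (138 left).
Jun has 30 days: +30 → Jul 1, 2127 (108 left).
Jul has 31 days: +31 → Aug 1, 2127 (77 left).
Aug has 31 days: +31 → Sep 1, 2127 (46 left).
Sep has 30 days: +30 → Oct 1, 2127 (16 left).
+16 → Oct 17, 2127.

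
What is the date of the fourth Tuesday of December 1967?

December 26, 1967

December 1, 1967 is a Friday.
The first Tuesday is therefore December 5 (4 days later).
The fourth Tuesday is 5 + 3×7 = December 26.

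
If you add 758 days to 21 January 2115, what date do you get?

February 17, 2117

+365 (one year) → Jan 21, 2116 (393 left).
Jan has 31 days: +11 → Feb 1, 2116 (382 left).
Feb has 29 days: +29 → Mar 1, 2116 (353 left).
Mar has 31 days: +31 → Apr 1, 2116 (322 left).
Apr has 30 days: +30 → May 1, 2116 (292 left).
May has 31 days: +31 → Jun 1, 2116 (261 left).
Jun has 30 days: +30 → Jul 1, 2116 (231 left).
Jul has 31 days: +31 → Aug 1, 2116 (200 left).
Aug has 31 days: +31 → Sep 1, 2116 (169 left).
Sep has 30 days: +30 → Oct 1, 2116 (139 left).
Oct has 31 days: +31 → Nov 1, 2116 (108 left).
Nov has 30 days: +30 → Dec 1, 2116 (78 left).
Dec has 31 days: +31 → Jan 1, 2117 (47 left).
Jan has 31 days: +31 → Feb 1, 2117 (16 left).
+16 → Feb 17, 2117.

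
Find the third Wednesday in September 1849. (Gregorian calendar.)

September 19, 1849

September 1, 1849 is a Saturday.
The first Wednesday is therefore September 5 (4 days later).
The third Wednesday is 5 + 2×7 = September 19.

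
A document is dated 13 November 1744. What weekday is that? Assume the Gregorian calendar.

Doomsday rule: the anchor day for the 1700s is Sunday. For year 44: 44÷12 = 3 r 8, and 8÷4 = 2, so 3+8+2 = 13.
Sunday + 13 ≡ Saturday — that's 1744's doomsday.
In November the doomsday date is Nov 7.
Nov 13 is 6 days after Nov 7; 6 mod 7 = 6, so Saturday + 6 = Friday.

Friday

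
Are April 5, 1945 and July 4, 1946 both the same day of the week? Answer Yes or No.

Yes

From Apr 5, 1945 to Jul 4, 1946 is 455 days.
455 mod 7 = 0, so they are the same weekday.
(Apr 5, 1945 is a Thursday; Jul 4, 1946 is a Thursday.)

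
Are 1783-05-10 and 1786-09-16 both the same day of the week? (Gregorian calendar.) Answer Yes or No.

From May 10, 1783 to Sep 16, 1786 is 1225 days.
1225 mod 7 = 0, so they are the same weekday.
(May 10, 1783 is a Saturday; Sep 16, 1786 is a Saturday.)

Yes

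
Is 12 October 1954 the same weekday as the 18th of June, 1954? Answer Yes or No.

From Jun 18, 1954 to Oct 12, 1954 is 116 days.
116 mod 7 = 4, so they are different weekdays.
(Jun 18, 1954 is a Friday; Oct 12, 1954 is a Tuesday.)

No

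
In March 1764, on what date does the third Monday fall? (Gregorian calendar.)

March 1, 1764 is a Thursday.
The first Monday is therefore March 5 (4 days later).
The third Monday is 5 + 2×7 = March 19.

March 19, 1764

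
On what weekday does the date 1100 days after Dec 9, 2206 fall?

First find the weekday of Dec 9, 2206. Doomsday rule: the anchor day for the 2200s is Friday. For year 06: 6÷12 = 0 r 6, and 6÷4 = 1, so 0+6+1 = 7.
Friday + 7 ≡ Friday — that's 2206's doomsday.
In December the doomsday date is Dec 12.
Dec 9 is 3 days before Dec 12; 3 mod 7 = 3, so Friday − 3 = Tuesday.
1100 mod 7 = 1, so 1100 days after a Tuesday is Tuesday + 1 = Wednesday.

Wednesday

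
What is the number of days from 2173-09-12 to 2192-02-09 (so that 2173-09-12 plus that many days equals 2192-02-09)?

Sep 12, 2173 → Sep 12, 2174: 365 days.
Sep 12, 2174 → Sep 12, 2175: 365 days.
Sep 12, 2175 → Sep 12, 2176: 366 days (Feb 29, 2176 is in that span).
Sep 12, 2176 → Sep 12, 2177: 365 days.
Sep 12, 2177 → Sep 12, 2178: 365 days.
Sep 12, 2178 → Sep 12, 2179: 365 days.
Sep 12, 2179 → Sep 12, 2180: 366 days (Feb 29, 2180 is in that span).
Sep 12, 2180 → Sep 12, 2181: 365 days.
Sep 12, 2181 → Sep 12, 2182: 365 days.
Sep 12, 2182 → Sep 12, 2183: 365 days.
Sep 12, 2183 → Sep 12, 2184: 366 days (Feb 29, 2184 is in that span).
Sep 12, 2184 → Sep 12, 2185: 365 days.
Sep 12, 2185 → Sep 12, 2186: 365 days.
Sep 12, 2186 → Sep 12, 2187: 365 days.
Sep 12, 2187 → Sep 12, 2188: 366 days (Feb 29, 2188 is in that span).
Sep 12, 2188 → Sep 12, 2189: 365 days.
Sep 12, 2189 → Sep 12, 2190: 365 days.
Sep 12, 2190 → Sep 12, 2191: 365 days.
Sep 12, 2191 → Oct 12, 2191: 30 days (September has 30).
Oct 12, 2191 → Nov 12, 2191: 31 days (October has 31).
Nov 12, 2191 → Dec 12, 2191: 30 days (November has 30).
Dec 12, 2191 → Jan 12, 2192: 31 days (December has 31).
Jan 12, 2192 → Feb 9, 2192: 28 days.
Total: 6724 days.

6724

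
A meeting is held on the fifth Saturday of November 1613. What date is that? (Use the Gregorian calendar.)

November 1, 1613 is a Friday.
The first Saturday is therefore November 2 (1 days later).
The fifth Saturday is 2 + 4×7 = November 30.

November 30, 1613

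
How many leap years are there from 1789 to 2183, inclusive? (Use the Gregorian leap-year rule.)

Multiples of 4 in [1789,2183]: 98.
Of those, multiples of 100: 4 (not leap unless ÷400).
Multiples of 400: 1.
Leap years = 98 − 4 + 1 = 95.

95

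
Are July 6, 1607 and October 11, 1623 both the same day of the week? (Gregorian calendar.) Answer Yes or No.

No

From Jul 6, 1607 to Oct 11, 1623 is 5941 days.
5941 mod 7 = 5, so they are different weekdays.
(Jul 6, 1607 is a Friday; Oct 11, 1623 is a Wednesday.)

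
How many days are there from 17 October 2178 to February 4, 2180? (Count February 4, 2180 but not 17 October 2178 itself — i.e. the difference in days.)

475

Oct 17, 2178 → Oct 17, 2179: 365 days.
Oct 17, 2179 → Nov 17, 2179: 31 days (October has 31).
Nov 17, 2179 → Dec 17, 2179: 30 days (November has 30).
Dec 17, 2179 → Jan 17, 2180: 31 days (December has 31).
Jan 17, 2180 → Feb 4, 2180: 18 days.
Total: 475 days.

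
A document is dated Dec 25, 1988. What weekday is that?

Doomsday rule: the anchor day for the 1900s is Wednesday. For year 88: 88÷12 = 7 r 4, and 4÷4 = 1, so 7+4+1 = 12.
Wednesday + 12 ≡ Monday — that's 1988's doomsday.
In December the doomsday date is Dec 12.
Dec 25 is 13 days after Dec 12; 13 mod 7 = 6, so Monday + 6 = Sunday.

Sunday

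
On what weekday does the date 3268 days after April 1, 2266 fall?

Saturday

First find the weekday of Apr 1, 2266. Doomsday rule: the anchor day for the 2200s is Friday. For year 66: 66÷12 = 5 r 6, and 6÷4 = 1, so 5+6+1 = 12.
Friday + 12 ≡ Wednesday — that's 2266's doomsday.
In April the doomsday date is Apr 4.
Apr 1 is 3 days before Apr 4; 3 mod 7 = 3, so Wednesday − 3 = Sunday.
3268 mod 7 = 6, so 3268 days after a Sunday is Sunday + 6 = Saturday.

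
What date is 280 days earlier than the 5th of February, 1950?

May 1, 1949

−5 → Jan 31, 1950 (end of Jan, 31 days; 275 left).
−31 → Dec 31, 1949 (end of Dec, 31 days; 244 left).
−31 → Nov 30, 1949 (end of Nov, 30 days; 213 left).
−30 → Oct 31, 1949 (end of Oct, 31 days; 183 left).
−31 → Sep 30, 1949 (end of Sep, 30 days; 152 left).
−30 → Aug 31, 1949 (end of Aug, 31 days; 122 left).
−31 → Jul 31, 1949 (end of Jul, 31 days; 91 left).
−31 → Jun 30, 1949 (end of Jun, 30 days; 60 left).
−30 → May 31, 1949 (end of May, 31 days; 30 left).
−30 → May 1, 1949.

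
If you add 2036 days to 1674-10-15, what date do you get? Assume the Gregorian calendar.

May 12, 1680

+365 (one year) → Oct 15, 1675 (1671 left).
+366 (one year; includes Feb 29, 1676) → Oct 15, 1676 (1305 left).
+365 (one year) → Oct 15, 1677 (940 left).
+365 (one year) → Oct 15, 1678 (575 left).
+365 (one year) → Oct 15, 1679 (210 left).
Oct has 31 days: +17 → Nov 1, 1679 (193 left).
Nov has 30 days: +30 → Dec 1, 1679 (163 left).
Dec has 31 days: +31 → Jan 1, 1680 (132 left).
Jan has 31 days: +31 → Feb 1, 1680 (101 left).
Feb has 29 days: +29 → Mar 1, 1680 (72 left).
Mar has 31 days: +31 → Apr 1, 1680 (41 left).
Apr has 30 days: +30 → May 1, 1680 (11 left).
+11 → May 12, 1680.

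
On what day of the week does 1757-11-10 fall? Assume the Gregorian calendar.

Thursday

Doomsday rule: the anchor day for the 1700s is Sunday. For year 57: 57÷12 = 4 r 9, and 9÷4 = 2, so 4+9+2 = 15.
Sunday + 15 ≡ Monday — that's 1757's doomsday.
In November the doomsday date is Nov 7.
Nov 10 is 3 days after Nov 7; 3 mod 7 = 3, so Monday + 3 = Thursday.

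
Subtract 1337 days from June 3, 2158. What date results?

−365 (one year) → Jun 3, 2157 (972 left).
−365 (one year) → Jun 3, 2156 (607 left).
−366 (one year; includes Feb 29, 2156) → Jun 3, 2155 (241 left).
−3 → May 31, 2155 (end of May, 31 days; 238 left).
−31 → Apr 30, 2155 (end of Apr, 30 days; 207 left).
−30 → Mar 31, 2155 (end of Mar, 31 days; 177 left).
−31 → Feb 28, 2155 (end of Feb, 28 days; 146 left).
−28 → Jan 31, 2155 (end of Jan, 31 days; 118 left).
−31 → Dec 31, 2154 (end of Dec, 31 days; 87 left).
−31 → Nov 30, 2154 (end of Nov, 30 days; 56 left).
−30 → Oct 31, 2154 (end of Oct, 31 days; 26 left).
−26 → Oct 5, 2154.

October 5, 2154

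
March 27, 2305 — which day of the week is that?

Doomsday rule: the anchor day for the 2300s is Wednesday. For year 05: 5÷12 = 0 r 5, and 5÷4 = 1, so 0+5+1 = 6.
Wednesday + 6 ≡ Tuesday — that's 2305's doomsday.
In March the doomsday date is Mar 14.
Mar 27 is 13 days after Mar 14; 13 mod 7 = 6, so Tuesday + 6 = Monday.

Monday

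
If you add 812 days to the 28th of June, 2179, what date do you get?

September 17, 2181

+366 (one year; includes Feb 29, 2180) → Jun 28, 2180 (446 left).
+365 (one year) → Jun 28, 2181 (81 left).
Jun has 30 days: +3 → Jul 1, 2181 (78 left).
Jul has 31 days: +31 → Aug 1, 2181 (47 left).
Aug has 31 days: +31 → Sep 1, 2181 (16 left).
+16 → Sep 17, 2181.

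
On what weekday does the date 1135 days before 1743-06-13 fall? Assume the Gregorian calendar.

Jun 13, 1743 is a Thursday.
1135 mod 7 = 1, so 1135 days before a Thursday is Thursday − 1 = Wednesday.

Wednesday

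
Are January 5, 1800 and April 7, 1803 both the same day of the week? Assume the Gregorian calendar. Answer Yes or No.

No

From Jan 5, 1800 to Apr 7, 1803 is 1187 days.
1187 mod 7 = 4, so they are different weekdays.
(Jan 5, 1800 is a Sunday; Apr 7, 1803 is a Thursday.)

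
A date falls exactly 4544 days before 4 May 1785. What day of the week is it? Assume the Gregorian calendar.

Tuesday

May 4, 1785 is a Wednesday.
4544 mod 7 = 1, so 4544 days before a Wednesday is Wednesday − 1 = Tuesday.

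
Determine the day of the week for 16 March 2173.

Tuesday

Doomsday rule: the anchor day for the 2100s is Sunday. For year 73: 73÷12 = 6 r 1, and 1÷4 = 0, so 6+1+0 = 7.
Sunday + 7 ≡ Sunday — that's 2173's doomsday.
In March the doomsday date is Mar 14.
Mar 16 is 2 days after Mar 14; 2 mod 7 = 2, so Sunday + 2 = Tuesday.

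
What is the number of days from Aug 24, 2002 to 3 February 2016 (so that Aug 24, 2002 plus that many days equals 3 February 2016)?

Aug 24, 2002 → Aug 24, 2003: 365 days.
Aug 24, 2003 → Aug 24, 2004: 366 days (Feb 29, 2004 is in that span).
Aug 24, 2004 → Aug 24, 2005: 365 days.
Aug 24, 2005 → Aug 24, 2006: 365 days.
Aug 24, 2006 → Aug 24, 2007: 365 days.
Aug 24, 2007 → Aug 24, 2008: 366 days (Feb 29, 2008 is in that span).
Aug 24, 2008 → Aug 24, 2009: 365 days.
Aug 24, 2009 → Aug 24, 2010: 365 days.
Aug 24, 2010 → Aug 24, 2011: 365 days.
Aug 24, 2011 → Aug 24, 2012: 366 days (Feb 29, 2012 is in that span).
Aug 24, 2012 → Aug 24, 2013: 365 days.
Aug 24, 2013 → Aug 24, 2014: 365 days.
Aug 24, 2014 → Aug 24, 2015: 365 days.
Aug 24, 2015 → Sep 24, 2015: 31 days (August has 31).
Sep 24, 2015 → Oct 24, 2015: 30 days (September has 30).
Oct 24, 2015 → Nov 24, 2015: 31 days (October has 31).
Nov 24, 2015 → Dec 24, 2015: 30 days (November has 30).
Dec 24, 2015 → Jan 24, 2016: 31 days (December has 31).
Jan 24, 2016 → Feb 3, 2016: 10 days.
Total: 4911 days.

4911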